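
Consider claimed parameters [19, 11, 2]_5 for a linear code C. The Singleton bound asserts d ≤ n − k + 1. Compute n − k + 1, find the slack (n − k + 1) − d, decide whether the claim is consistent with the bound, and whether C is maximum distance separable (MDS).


Singleton RHS = n − k + 1 = 9, slack = 7, bound satisfied, not MDS.

Singleton bound: d ≤ n − k + 1.
Here n = 19, k = 11, so n − k + 1 = 9.
Given d = 2, check d ≤ 9: YES.
Slack = (n − k + 1) − d = 7.
The code is NOT MDS (slack = 7 > 0).
Description: the claimed parameters are [19, 11, 2]_5; such a code would be non-MDS.


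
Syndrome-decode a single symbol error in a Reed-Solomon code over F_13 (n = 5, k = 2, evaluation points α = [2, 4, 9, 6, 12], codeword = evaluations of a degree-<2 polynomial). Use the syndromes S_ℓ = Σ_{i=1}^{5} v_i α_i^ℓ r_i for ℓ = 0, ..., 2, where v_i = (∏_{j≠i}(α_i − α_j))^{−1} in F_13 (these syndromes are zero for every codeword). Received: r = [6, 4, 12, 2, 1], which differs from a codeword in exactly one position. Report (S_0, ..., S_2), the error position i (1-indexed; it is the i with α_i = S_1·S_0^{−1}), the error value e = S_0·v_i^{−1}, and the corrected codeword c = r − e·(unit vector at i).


S = (7, 6, 7), error at position 5, error magnitude e = 5, c = [6, 4, 12, 2, 9].

Step 1: column multipliers v_i = (∏_{j≠i}(α_i − α_j))^{−1} mod 13.
  i = 1 (α = 2): (2−4)(2−9)(2−6)(2−12) = (−2)·(−7)·(−4)·(−10) = 560 ≡ 1, so v_1 = 1^{−1} = 1 (mod 13).
  i = 2 (α = 4): (4−2)(4−9)(4−6)(4−12) = 2·(−5)·(−2)·(−8) = −160 ≡ 9, so v_2 = 9^{−1} = 3 (mod 13).
  i = 3 (α = 9): (9−2)(9−4)(9−6)(9−12) = 7·5·3·(−3) = −315 ≡ 10, so v_3 = 10^{−1} = 4 (mod 13).
  i = 4 (α = 6): (6−2)(6−4)(6−9)(6−12) = 4·2·(−3)·(−6) = 144 ≡ 1, so v_4 = 1^{−1} = 1 (mod 13).
  i = 5 (α = 12): (12−2)(12−4)(12−9)(12−6) = 10·8·3·6 = 1440 ≡ 10, so v_5 = 10^{−1} = 4 (mod 13).
  v = [1, 3, 4, 1, 4].
Step 2: syndromes of r = [6, 4, 12, 2, 1] (all sums mod 13).
  S_0 = Σ v_i r_i = 1·6 + 3·4 + 4·12 + 1·2 + 4·1 = 72 ≡ 7.
  S_1 = Σ v_i α_i r_i = 1·2·6 + 3·4·4 + 4·9·12 + 1·6·2 + 4·12·1 = 552 ≡ 6.
  α_i^2 mod 13 = [4, 3, 3, 10, 1].
  S_2 = Σ v_i α_i^2 r_i = 1·4·6 + 3·3·4 + 4·3·12 + 1·10·2 + 4·1·1 = 228 ≡ 7.
  S = (7, 6, 7) ≠ 0, so r is not a codeword (an error is present).
Step 3: locate the error. For a single error e at position i, S_ℓ = v_i·e·α_i^ℓ, so α_err = S_1/S_0.
  S_0^{−1} = 7^{−1} = 2 (mod 13), so α_err = 6·2 = 12 ≡ 12 = α_5. Error position i = 5.
  Consistency check: S_2/S_1 = 7·11 = 77 ≡ 12 = α_err ✓ (single-error assumption holds).
Step 4: error magnitude e = S_0/v_5 = S_0·∏_{j≠5}(α_5 − α_j) = 7·10 = 70 ≡ 5 (mod 13).
Step 5: correct position 5: c_5 = r_5 − e = 1 − 5 ≡ 9 (mod 13). Hence c = [6, 4, 12, 2, 9].
  Check: interpolating c through the α_i gives m(x) = 8 + 12·x (degree < 2) with m(α_i) = c_i for every i, so c is indeed a codeword.


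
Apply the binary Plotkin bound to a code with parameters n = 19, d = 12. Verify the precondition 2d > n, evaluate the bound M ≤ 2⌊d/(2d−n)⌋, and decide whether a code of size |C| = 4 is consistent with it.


Plotkin bound M ≤ 4; given |C| = 4 ≤ bound (satisfied).

Check applicability: 2d = 24, n = 19.
2d − n = 5 > 0, so Plotkin applies.
Compute d/(2d−n) = 12/5 ≈ 2.4000.
⌊d/(2d−n)⌋ = 2.
Plotkin bound: M ≤ 2·2 = 4.
Given |C| = 4, check: satisfied.
This |C| is at the Plotkin bound.


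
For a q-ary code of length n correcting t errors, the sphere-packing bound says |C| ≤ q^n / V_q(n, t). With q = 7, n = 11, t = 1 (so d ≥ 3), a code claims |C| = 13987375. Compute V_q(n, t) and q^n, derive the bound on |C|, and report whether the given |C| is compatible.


V_q(n, t) = 67, q^n = 1977326743, Hamming bound = 29512339, |C| = 13987375 ≤ bound (satisfied).

Step 1: Compute V_q(n, t) = Σ_{j=0}^1 C(n, j) (q−1)^j.
  j = 0: C(11,0)·(6)^0 = 1·1 = 1.
  j = 1: C(11,1)·(6)^1 = 11·6 = 66.
  V_q(n, t) = 1 + 66 = 67.
Step 2: q^n = 7^11 = 1977326743.
Step 3: Hamming bound ⌊q^n / V_q(n,t)⌋ = ⌊1977326743/67⌋ = 29512339.
Step 4: Compare |C| = 13987375 to 29512339: satisfied.
The claimed |C| lies below the Hamming bound.


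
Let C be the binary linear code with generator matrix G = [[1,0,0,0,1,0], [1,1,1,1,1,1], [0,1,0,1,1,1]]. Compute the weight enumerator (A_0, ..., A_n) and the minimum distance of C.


Weight distribution: A_0 = 1, A_2 = 3, A_4 = 3, A_6 = 1. Minimum distance d = 2.

Enumerate all 2^3 = 8 messages m ∈ F_2^3.
For each, compute codeword c = mG in F_2^6, then tally its weight.
  m = 000 → c = 000000, weight = 0.
  m = 100 → c = 100010, weight = 2.
  m = 010 → c = 111111, weight = 6.
  m = 110 → c = 011101, weight = 4.
  m = 001 → c = 010111, weight = 4.
  m = 101 → c = 110101, weight = 4.
  m = 011 → c = 101000, weight = 2.
  m = 111 → c = 001010, weight = 2.
Tally weights:
  weight 0: 1 codewords.
  weight 2: 3 codewords.
  weight 4: 3 codewords.
  weight 6: 1 codewords.
Minimum distance d = smallest w > 0 with A_w > 0 = 2.
Sanity: Σ A_w = 8 = 2^3 = 8 ✓.


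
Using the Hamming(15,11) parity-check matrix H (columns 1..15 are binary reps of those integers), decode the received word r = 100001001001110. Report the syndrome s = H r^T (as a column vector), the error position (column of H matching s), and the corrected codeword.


s = (0, 0, 0, 1)^T, error position = 1, corrected codeword c = 000001001001110

Compute s = H r^T mod 2 one row at a time:
  s_1 = 0 + 1 + 0 + 0 + 1 + 1 + 1 + 0 = 4 ≡ 0 (mod 2).
  s_2 = 0 + 0 + 1 + 0 + 1 + 1 + 1 + 0 = 4 ≡ 0 (mod 2).
  s_3 = 0 + 0 + 1 + 0 + 0 + 0 + 1 + 0 = 2 ≡ 0 (mod 2).
  s_4 = 1 + 0 + 0 + 0 + 1 + 0 + 1 + 0 = 3 ≡ 1 (mod 2).
s = (0, 0, 0, 1)^T — this equals column 1 of H (binary 0001), so error is at position 1.
Correct: flip bit 1 of r = 100001001001110 to get c = 000001001001110.


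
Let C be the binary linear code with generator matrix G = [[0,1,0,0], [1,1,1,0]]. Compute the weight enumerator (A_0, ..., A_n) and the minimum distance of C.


Weight distribution: A_0 = 1, A_1 = 1, A_2 = 1, A_3 = 1. Minimum distance d = 1.

Enumerate all 2^2 = 4 messages m ∈ F_2^2.
For each, compute codeword c = mG in F_2^4, then tally its weight.
  m = 00 → c = 0000, weight = 0.
  m = 10 → c = 0100, weight = 1.
  m = 01 → c = 1110, weight = 3.
  m = 11 → c = 1010, weight = 2.
Tally weights:
  weight 0: 1 codewords.
  weight 1: 1 codewords.
  weight 2: 1 codewords.
  weight 3: 1 codewords.
Minimum distance d = smallest w > 0 with A_w > 0 = 1.
Sanity: Σ A_w = 4 = 2^2 = 4 ✓.


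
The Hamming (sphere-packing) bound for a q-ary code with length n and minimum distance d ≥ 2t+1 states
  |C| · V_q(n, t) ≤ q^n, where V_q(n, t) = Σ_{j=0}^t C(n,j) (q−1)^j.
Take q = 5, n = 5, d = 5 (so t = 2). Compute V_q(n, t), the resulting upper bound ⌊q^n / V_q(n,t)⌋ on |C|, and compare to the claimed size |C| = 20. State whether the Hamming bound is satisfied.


V_q(n, t) = 181, q^n = 3125, Hamming bound = 17, |C| = 20 > bound (violated).

Step 1: Compute V_q(n, t) = Σ_{j=0}^2 C(n, j) (q−1)^j.
  j = 0: C(5,0)·(4)^0 = 1·1 = 1.
  j = 1: C(5,1)·(4)^1 = 5·4 = 20.
  j = 2: C(5,2)·(4)^2 = 10·16 = 160.
  V_q(n, t) = 1 + 20 + 160 = 181.
Step 2: q^n = 5^5 = 3125.
Step 3: Hamming bound ⌊q^n / V_q(n,t)⌋ = ⌊3125/181⌋ = 17.
Step 4: Compare |C| = 20 to 17: violated.
The claimed |C| lies above the Hamming bound, so no 5-ary code of length 5 with d ≥ 5 can have 20 codewords.


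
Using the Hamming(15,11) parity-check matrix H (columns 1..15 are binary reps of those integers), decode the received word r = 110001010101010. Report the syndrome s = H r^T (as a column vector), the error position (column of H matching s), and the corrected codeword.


s = (0, 1, 0, 1)^T, error position = 5, corrected codeword c = 110011010101010

Compute s = H r^T mod 2 one row at a time:
  s_1 = 1 + 0 + 1 + 0 + 1 + 0 + 1 + 0 = 4 ≡ 0 (mod 2).
  s_2 = 0 + 0 + 1 + 0 + 1 + 0 + 1 + 0 = 3 ≡ 1 (mod 2).
  s_3 = 1 + 0 + 1 + 0 + 1 + 0 + 1 + 0 = 4 ≡ 0 (mod 2).
  s_4 = 1 + 0 + 0 + 0 + 0 + 0 + 0 + 0 = 1 ≡ 1 (mod 2).
s = (0, 1, 0, 1)^T — this equals column 5 of H (binary 0101), so error is at position 5.
Correct: flip bit 5 of r = 110001010101010 to get c = 110011010101010.


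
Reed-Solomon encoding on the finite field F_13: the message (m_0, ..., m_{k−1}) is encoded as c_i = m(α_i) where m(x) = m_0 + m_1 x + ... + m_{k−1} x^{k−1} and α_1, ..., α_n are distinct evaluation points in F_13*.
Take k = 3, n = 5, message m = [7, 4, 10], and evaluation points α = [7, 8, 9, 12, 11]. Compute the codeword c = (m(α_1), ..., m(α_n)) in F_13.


c = [5, 3, 8, 0, 0]

Message polynomial: m(x) = 7 + 4·x + 10·x^2 (mod 13).
For each evaluation point α_i, compute m(α_i) mod 13:
  α_1 = 7: Horner steps 10 → 9 → 5, so m(7) = 5.
  α_2 = 8: Horner steps 10 → 6 → 3, so m(8) = 3.
  α_3 = 9: Horner steps 10 → 3 → 8, so m(9) = 8.
  α_4 = 12: Horner steps 10 → 7 → 0, so m(12) = 0.
  α_5 = 11: Horner steps 10 → 10 → 0, so m(11) = 0.
Codeword c = [5, 3, 8, 0, 0] ∈ F_13^5.


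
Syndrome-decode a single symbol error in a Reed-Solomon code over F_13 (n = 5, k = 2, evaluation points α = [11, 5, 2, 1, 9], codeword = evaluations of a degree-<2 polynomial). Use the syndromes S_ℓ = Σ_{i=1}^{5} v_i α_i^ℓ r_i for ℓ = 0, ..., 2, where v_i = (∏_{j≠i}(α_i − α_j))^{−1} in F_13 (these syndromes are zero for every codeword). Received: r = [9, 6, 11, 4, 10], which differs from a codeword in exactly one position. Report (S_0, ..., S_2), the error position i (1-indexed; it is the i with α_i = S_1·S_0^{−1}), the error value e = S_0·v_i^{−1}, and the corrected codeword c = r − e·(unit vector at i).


S = (4, 10, 12), error at position 5, error magnitude e = 2, c = [9, 6, 11, 4, 8].

Step 1: column multipliers v_i = (∏_{j≠i}(α_i − α_j))^{−1} mod 13.
  i = 1 (α = 11): (11−5)(11−2)(11−1)(11−9) = 6·9·10·2 = 1080 ≡ 1, so v_1 = 1^{−1} = 1 (mod 13).
  i = 2 (α = 5): (5−11)(5−2)(5−1)(5−9) = (−6)·3·4·(−4) = 288 ≡ 2, so v_2 = 2^{−1} = 7 (mod 13).
  i = 3 (α = 2): (2−11)(2−5)(2−1)(2−9) = (−9)·(−3)·1·(−7) = −189 ≡ 6, so v_3 = 6^{−1} = 11 (mod 13).
  i = 4 (α = 1): (1−11)(1−5)(1−2)(1−9) = (−10)·(−4)·(−1)·(−8) = 320 ≡ 8, so v_4 = 8^{−1} = 5 (mod 13).
  i = 5 (α = 9): (9−11)(9−5)(9−2)(9−1) = (−2)·4·7·8 = −448 ≡ 7, so v_5 = 7^{−1} = 2 (mod 13).
  v = [1, 7, 11, 5, 2].
Step 2: syndromes of r = [9, 6, 11, 4, 10] (all sums mod 13).
  S_0 = Σ v_i r_i = 1·9 + 7·6 + 11·11 + 5·4 + 2·10 = 212 ≡ 4.
  S_1 = Σ v_i α_i r_i = 1·11·9 + 7·5·6 + 11·2·11 + 5·1·4 + 2·9·10 = 751 ≡ 10.
  α_i^2 mod 13 = [4, 12, 4, 1, 3].
  S_2 = Σ v_i α_i^2 r_i = 1·4·9 + 7·12·6 + 11·4·11 + 5·1·4 + 2·3·10 = 1104 ≡ 12.
  S = (4, 10, 12) ≠ 0, so r is not a codeword (an error is present).
Step 3: locate the error. For a single error e at position i, S_ℓ = v_i·e·α_i^ℓ, so α_err = S_1/S_0.
  S_0^{−1} = 4^{−1} = 10 (mod 13), so α_err = 10·10 = 100 ≡ 9 = α_5. Error position i = 5.
  Consistency check: S_2/S_1 = 12·4 = 48 ≡ 9 = α_err ✓ (single-error assumption holds).
Step 4: error magnitude e = S_0/v_5 = S_0·∏_{j≠5}(α_5 − α_j) = 4·7 = 28 ≡ 2 (mod 13).
Step 5: correct position 5: c_5 = r_5 − e = 10 − 2 ≡ 8 (mod 13). Hence c = [9, 6, 11, 4, 8].
  Check: interpolating c through the α_i gives m(x) = 10 + 7·x (degree < 2) with m(α_i) = c_i for every i, so c is indeed a codeword.


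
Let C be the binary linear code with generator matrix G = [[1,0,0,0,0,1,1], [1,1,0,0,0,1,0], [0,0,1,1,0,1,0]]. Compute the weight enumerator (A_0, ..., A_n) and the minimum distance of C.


Weight distribution: A_0 = 1, A_2 = 1, A_3 = 3, A_4 = 2, A_5 = 1. Minimum distance d = 2.

Enumerate all 2^3 = 8 messages m ∈ F_2^3.
For each, compute codeword c = mG in F_2^7, then tally its weight.
  m = 000 → c = 0000000, weight = 0.
  m = 100 → c = 1000011, weight = 3.
  m = 010 → c = 1100010, weight = 3.
  m = 110 → c = 0100001, weight = 2.
  m = 001 → c = 0011010, weight = 3.
  m = 101 → c = 1011001, weight = 4.
  m = 011 → c = 1111000, weight = 4.
  m = 111 → c = 0111011, weight = 5.
Tally weights:
  weight 0: 1 codewords.
  weight 2: 1 codewords.
  weight 3: 3 codewords.
  weight 4: 2 codewords.
  weight 5: 1 codewords.
Minimum distance d = smallest w > 0 with A_w > 0 = 2.
Sanity: Σ A_w = 8 = 2^3 = 8 ✓.


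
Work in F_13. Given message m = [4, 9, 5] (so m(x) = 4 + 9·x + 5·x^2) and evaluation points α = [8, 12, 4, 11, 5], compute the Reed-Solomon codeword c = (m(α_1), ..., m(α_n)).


c = [6, 0, 3, 6, 5]

Message polynomial: m(x) = 4 + 9·x + 5·x^2 (mod 13).
For each evaluation point α_i, compute m(α_i) mod 13:
  α_1 = 8: Horner steps 5 → 10 → 6, so m(8) = 6.
  α_2 = 12: Horner steps 5 → 4 → 0, so m(12) = 0.
  α_3 = 4: Horner steps 5 → 3 → 3, so m(4) = 3.
  α_4 = 11: Horner steps 5 → 12 → 6, so m(11) = 6.
  α_5 = 5: Horner steps 5 → 8 → 5, so m(5) = 5.
Codeword c = [6, 0, 3, 6, 5] ∈ F_13^5.


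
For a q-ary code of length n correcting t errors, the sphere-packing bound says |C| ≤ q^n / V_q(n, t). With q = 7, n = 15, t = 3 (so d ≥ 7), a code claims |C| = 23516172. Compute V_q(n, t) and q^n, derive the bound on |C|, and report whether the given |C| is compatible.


V_q(n, t) = 102151, q^n = 4747561509943, Hamming bound = 46475918, |C| = 23516172 ≤ bound (satisfied).

Step 1: Compute V_q(n, t) = Σ_{j=0}^3 C(n, j) (q−1)^j.
  j = 0: C(15,0)·(6)^0 = 1·1 = 1.
  j = 1: C(15,1)·(6)^1 = 15·6 = 90.
  j = 2: C(15,2)·(6)^2 = 105·36 = 3780.
  j = 3: C(15,3)·(6)^3 = 455·216 = 98280.
  V_q(n, t) = 1 + 90 + 3780 + 98280 = 102151.
Step 2: q^n = 7^15 = 4747561509943.
Step 3: Hamming bound ⌊q^n / V_q(n,t)⌋ = ⌊4747561509943/102151⌋ = 46475918.
Step 4: Compare |C| = 23516172 to 46475918: satisfied.
The claimed |C| lies below the Hamming bound.


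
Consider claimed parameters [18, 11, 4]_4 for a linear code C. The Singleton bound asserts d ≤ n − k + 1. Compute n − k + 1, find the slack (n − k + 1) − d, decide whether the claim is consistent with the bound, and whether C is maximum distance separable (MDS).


Singleton RHS = n − k + 1 = 8, slack = 4, bound satisfied, not MDS.

Singleton bound: d ≤ n − k + 1.
Here n = 18, k = 11, so n − k + 1 = 8.
Given d = 4, check d ≤ 8: YES.
Slack = (n − k + 1) − d = 4.
The code is NOT MDS (slack = 4 > 0).
Description: the claimed parameters are [18, 11, 4]_4; such a code would be non-MDS.


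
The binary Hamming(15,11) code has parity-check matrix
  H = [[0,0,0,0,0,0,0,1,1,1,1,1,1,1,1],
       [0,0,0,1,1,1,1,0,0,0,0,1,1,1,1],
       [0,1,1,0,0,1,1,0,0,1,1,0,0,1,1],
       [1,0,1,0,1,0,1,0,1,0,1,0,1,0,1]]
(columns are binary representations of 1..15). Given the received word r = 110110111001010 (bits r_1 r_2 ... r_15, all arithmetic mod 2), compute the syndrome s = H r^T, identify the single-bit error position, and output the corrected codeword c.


s = (0, 1, 1, 0)^T, error position = 6, corrected codeword c = 110111111001010

Compute s = H r^T mod 2 one row at a time:
  s_1 = 1 + 1 + 0 + 0 + 1 + 0 + 1 + 0 = 4 ≡ 0 (mod 2).
  s_2 = 1 + 1 + 0 + 1 + 1 + 0 + 1 + 0 = 5 ≡ 1 (mod 2).
  s_3 = 1 + 0 + 0 + 1 + 0 + 0 + 1 + 0 = 3 ≡ 1 (mod 2).
  s_4 = 1 + 0 + 1 + 1 + 1 + 0 + 0 + 0 = 4 ≡ 0 (mod 2).
s = (0, 1, 1, 0)^T — this equals column 6 of H (binary 0110), so error is at position 6.
Correct: flip bit 6 of r = 110110111001010 to get c = 110111111001010.


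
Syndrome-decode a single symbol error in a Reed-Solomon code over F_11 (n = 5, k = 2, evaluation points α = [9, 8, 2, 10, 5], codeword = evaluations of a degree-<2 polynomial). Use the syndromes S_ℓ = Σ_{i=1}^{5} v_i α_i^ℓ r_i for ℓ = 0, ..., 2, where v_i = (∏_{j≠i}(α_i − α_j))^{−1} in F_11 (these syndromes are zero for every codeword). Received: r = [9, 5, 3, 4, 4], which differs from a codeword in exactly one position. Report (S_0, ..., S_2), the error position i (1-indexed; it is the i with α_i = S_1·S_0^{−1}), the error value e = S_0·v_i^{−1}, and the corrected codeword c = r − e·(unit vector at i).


S = (8, 3, 8), error at position 4, error magnitude e = 2, c = [9, 5, 3, 2, 4].

Step 1: column multipliers v_i = (∏_{j≠i}(α_i − α_j))^{−1} mod 11.
  i = 1 (α = 9): (9−8)(9−2)(9−10)(9−5) = 1·7·(−1)·4 = −28 ≡ 5, so v_1 = 5^{−1} = 9 (mod 11).
  i = 2 (α = 8): (8−9)(8−2)(8−10)(8−5) = (−1)·6·(−2)·3 = 36 ≡ 3, so v_2 = 3^{−1} = 4 (mod 11).
  i = 3 (α = 2): (2−9)(2−8)(2−10)(2−5) = (−7)·(−6)·(−8)·(−3) = 1008 ≡ 7, so v_3 = 7^{−1} = 8 (mod 11).
  i = 4 (α = 10): (10−9)(10−8)(10−2)(10−5) = 1·2·8·5 = 80 ≡ 3, so v_4 = 3^{−1} = 4 (mod 11).
  i = 5 (α = 5): (5−9)(5−8)(5−2)(5−10) = (−4)·(−3)·3·(−5) = −180 ≡ 7, so v_5 = 7^{−1} = 8 (mod 11).
  v = [9, 4, 8, 4, 8].
Step 2: syndromes of r = [9, 5, 3, 4, 4] (all sums mod 11).
  S_0 = Σ v_i r_i = 9·9 + 4·5 + 8·3 + 4·4 + 8·4 = 173 ≡ 8.
  S_1 = Σ v_i α_i r_i = 9·9·9 + 4·8·5 + 8·2·3 + 4·10·4 + 8·5·4 = 1257 ≡ 3.
  α_i^2 mod 11 = [4, 9, 4, 1, 3].
  S_2 = Σ v_i α_i^2 r_i = 9·4·9 + 4·9·5 + 8·4·3 + 4·1·4 + 8·3·4 = 712 ≡ 8.
  S = (8, 3, 8) ≠ 0, so r is not a codeword (an error is present).
Step 3: locate the error. For a single error e at position i, S_ℓ = v_i·e·α_i^ℓ, so α_err = S_1/S_0.
  S_0^{−1} = 8^{−1} = 7 (mod 11), so α_err = 3·7 = 21 ≡ 10 = α_4. Error position i = 4.
  Consistency check: S_2/S_1 = 8·4 = 32 ≡ 10 = α_err ✓ (single-error assumption holds).
Step 4: error magnitude e = S_0/v_4 = S_0·∏_{j≠4}(α_4 − α_j) = 8·3 = 24 ≡ 2 (mod 11).
Step 5: correct position 4: c_4 = r_4 − e = 4 − 2 ≡ 2 (mod 11). Hence c = [9, 5, 3, 2, 4].
  Check: interpolating c through the α_i gives m(x) = 6 + 4·x (degree < 2) with m(α_i) = c_i for every i, so c is indeed a codeword.


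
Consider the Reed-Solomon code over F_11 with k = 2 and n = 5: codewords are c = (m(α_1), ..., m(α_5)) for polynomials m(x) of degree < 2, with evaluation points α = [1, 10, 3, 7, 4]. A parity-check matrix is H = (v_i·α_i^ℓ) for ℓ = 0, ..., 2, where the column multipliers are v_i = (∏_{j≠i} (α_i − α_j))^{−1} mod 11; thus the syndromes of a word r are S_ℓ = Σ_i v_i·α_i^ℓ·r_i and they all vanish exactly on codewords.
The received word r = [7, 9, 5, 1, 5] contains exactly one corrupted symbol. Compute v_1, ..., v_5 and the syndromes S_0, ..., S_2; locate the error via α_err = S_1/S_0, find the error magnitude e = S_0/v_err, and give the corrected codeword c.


S = (10, 7, 6), error at position 5, error magnitude e = 1, c = [7, 9, 5, 1, 4].

Step 1: column multipliers v_i = (∏_{j≠i}(α_i − α_j))^{−1} mod 11.
  i = 1 (α = 1): (1−10)(1−3)(1−7)(1−4) = (−9)·(−2)·(−6)·(−3) = 324 ≡ 5, so v_1 = 5^{−1} = 9 (mod 11).
  i = 2 (α = 10): (10−1)(10−3)(10−7)(10−4) = 9·7·3·6 = 1134 ≡ 1, so v_2 = 1^{−1} = 1 (mod 11).
  i = 3 (α = 3): (3−1)(3−10)(3−7)(3−4) = 2·(−7)·(−4)·(−1) = −56 ≡ 10, so v_3 = 10^{−1} = 10 (mod 11).
  i = 4 (α = 7): (7−1)(7−10)(7−3)(7−4) = 6·(−3)·4·3 = −216 ≡ 4, so v_4 = 4^{−1} = 3 (mod 11).
  i = 5 (α = 4): (4−1)(4−10)(4−3)(4−7) = 3·(−6)·1·(−3) = 54 ≡ 10, so v_5 = 10^{−1} = 10 (mod 11).
  v = [9, 1, 10, 3, 10].
Step 2: syndromes of r = [7, 9, 5, 1, 5] (all sums mod 11).
  S_0 = Σ v_i r_i = 9·7 + 1·9 + 10·5 + 3·1 + 10·5 = 175 ≡ 10.
  S_1 = Σ v_i α_i r_i = 9·1·7 + 1·10·9 + 10·3·5 + 3·7·1 + 10·4·5 = 524 ≡ 7.
  α_i^2 mod 11 = [1, 1, 9, 5, 5].
  S_2 = Σ v_i α_i^2 r_i = 9·1·7 + 1·1·9 + 10·9·5 + 3·5·1 + 10·5·5 = 787 ≡ 6.
  S = (10, 7, 6) ≠ 0, so r is not a codeword (an error is present).
Step 3: locate the error. For a single error e at position i, S_ℓ = v_i·e·α_i^ℓ, so α_err = S_1/S_0.
  S_0^{−1} = 10^{−1} = 10 (mod 11), so α_err = 7·10 = 70 ≡ 4 = α_5. Error position i = 5.
  Consistency check: S_2/S_1 = 6·8 = 48 ≡ 4 = α_err ✓ (single-error assumption holds).
Step 4: error magnitude e = S_0/v_5 = S_0·∏_{j≠5}(α_5 − α_j) = 10·10 = 100 ≡ 1 (mod 11).
Step 5: correct position 5: c_5 = r_5 − e = 5 − 1 ≡ 4 (mod 11). Hence c = [7, 9, 5, 1, 4].
  Check: interpolating c through the α_i gives m(x) = 8 + 10·x (degree < 2) with m(α_i) = c_i for every i, so c is indeed a codeword.


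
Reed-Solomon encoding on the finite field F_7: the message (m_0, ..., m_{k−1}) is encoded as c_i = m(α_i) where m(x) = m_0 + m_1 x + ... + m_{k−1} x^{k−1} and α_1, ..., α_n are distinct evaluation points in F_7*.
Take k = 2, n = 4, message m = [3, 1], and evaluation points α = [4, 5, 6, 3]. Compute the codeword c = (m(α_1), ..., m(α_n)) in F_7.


c = [0, 1, 2, 6]

Message polynomial: m(x) = 3 + 1·x (mod 7).
For each evaluation point α_i, compute m(α_i) mod 7:
  α_1 = 4: Horner steps 1 → 0, so m(4) = 0.
  α_2 = 5: Horner steps 1 → 1, so m(5) = 1.
  α_3 = 6: Horner steps 1 → 2, so m(6) = 2.
  α_4 = 3: Horner steps 1 → 6, so m(3) = 6.
Codeword c = [0, 1, 2, 6] ∈ F_7^4.


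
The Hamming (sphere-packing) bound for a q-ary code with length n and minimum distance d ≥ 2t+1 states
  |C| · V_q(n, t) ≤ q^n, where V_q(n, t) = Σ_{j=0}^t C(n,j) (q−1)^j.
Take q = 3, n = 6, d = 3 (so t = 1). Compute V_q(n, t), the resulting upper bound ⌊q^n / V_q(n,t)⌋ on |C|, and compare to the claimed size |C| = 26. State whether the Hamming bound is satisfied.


V_q(n, t) = 13, q^n = 729, Hamming bound = 56, |C| = 26 ≤ bound (satisfied).

Step 1: Compute V_q(n, t) = Σ_{j=0}^1 C(n, j) (q−1)^j.
  j = 0: C(6,0)·(2)^0 = 1·1 = 1.
  j = 1: C(6,1)·(2)^1 = 6·2 = 12.
  V_q(n, t) = 1 + 12 = 13.
Step 2: q^n = 3^6 = 729.
Step 3: Hamming bound ⌊q^n / V_q(n,t)⌋ = ⌊729/13⌋ = 56.
Step 4: Compare |C| = 26 to 56: satisfied.
The claimed |C| lies below the Hamming bound.


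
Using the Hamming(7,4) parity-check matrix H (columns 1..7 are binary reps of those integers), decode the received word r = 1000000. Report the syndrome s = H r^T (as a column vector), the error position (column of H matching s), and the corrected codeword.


s = (0, 0, 1)^T, error position = 1, corrected codeword c = 0000000

Compute s = H r^T mod 2 one row at a time:
  s_1 = 0 + 0 + 0 + 0 = 0 ≡ 0 (mod 2).
  s_2 = 0 + 0 + 0 + 0 = 0 ≡ 0 (mod 2).
  s_3 = 1 + 0 + 0 + 0 = 1 ≡ 1 (mod 2).
s = (0, 0, 1)^T — this equals column 1 of H (binary 001), so error is at position 1.
Correct: flip bit 1 of r = 1000000 to get c = 0000000.


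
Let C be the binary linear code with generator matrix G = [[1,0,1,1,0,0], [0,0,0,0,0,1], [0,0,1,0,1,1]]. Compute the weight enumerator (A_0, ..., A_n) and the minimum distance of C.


Weight distribution: A_0 = 1, A_1 = 1, A_2 = 1, A_3 = 3, A_4 = 2. Minimum distance d = 1.

Enumerate all 2^3 = 8 messages m ∈ F_2^3.
For each, compute codeword c = mG in F_2^6, then tally its weight.
  m = 000 → c = 000000, weight = 0.
  m = 100 → c = 101100, weight = 3.
  m = 010 → c = 000001, weight = 1.
  m = 110 → c = 101101, weight = 4.
  m = 001 → c = 001011, weight = 3.
  m = 101 → c = 100111, weight = 4.
  m = 011 → c = 001010, weight = 2.
  m = 111 → c = 100110, weight = 3.
Tally weights:
  weight 0: 1 codewords.
  weight 1: 1 codewords.
  weight 2: 1 codewords.
  weight 3: 3 codewords.
  weight 4: 2 codewords.
Minimum distance d = smallest w > 0 with A_w > 0 = 1.
Sanity: Σ A_w = 8 = 2^3 = 8 ✓.


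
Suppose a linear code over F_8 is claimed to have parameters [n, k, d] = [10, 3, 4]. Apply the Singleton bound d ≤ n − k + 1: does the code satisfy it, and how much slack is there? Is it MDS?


Singleton RHS = n − k + 1 = 8, slack = 4, bound satisfied, not MDS.

Singleton bound: d ≤ n − k + 1.
Here n = 10, k = 3, so n − k + 1 = 8.
Given d = 4, check d ≤ 8: YES.
Slack = (n − k + 1) − d = 4.
The code is NOT MDS (slack = 4 > 0).
Description: the claimed parameters are [10, 3, 4]_8; such a code would be non-MDS.


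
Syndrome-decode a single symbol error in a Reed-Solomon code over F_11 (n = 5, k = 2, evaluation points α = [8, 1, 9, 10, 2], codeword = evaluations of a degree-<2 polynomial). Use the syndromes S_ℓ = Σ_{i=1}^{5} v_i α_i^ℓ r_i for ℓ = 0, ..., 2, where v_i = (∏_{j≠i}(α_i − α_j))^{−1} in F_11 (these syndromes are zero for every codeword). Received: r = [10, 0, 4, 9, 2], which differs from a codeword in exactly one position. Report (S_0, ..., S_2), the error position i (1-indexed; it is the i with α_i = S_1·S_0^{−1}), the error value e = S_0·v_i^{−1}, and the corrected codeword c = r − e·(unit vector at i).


S = (4, 4, 4), error at position 2, error magnitude e = 3, c = [10, 8, 4, 9, 2].

Step 1: column multipliers v_i = (∏_{j≠i}(α_i − α_j))^{−1} mod 11.
  i = 1 (α = 8): (8−1)(8−9)(8−10)(8−2) = 7·(−1)·(−2)·6 = 84 ≡ 7, so v_1 = 7^{−1} = 8 (mod 11).
  i = 2 (α = 1): (1−8)(1−9)(1−10)(1−2) = (−7)·(−8)·(−9)·(−1) = 504 ≡ 9, so v_2 = 9^{−1} = 5 (mod 11).
  i = 3 (α = 9): (9−8)(9−1)(9−10)(9−2) = 1·8·(−1)·7 = −56 ≡ 10, so v_3 = 10^{−1} = 10 (mod 11).
  i = 4 (α = 10): (10−8)(10−1)(10−9)(10−2) = 2·9·1·8 = 144 ≡ 1, so v_4 = 1^{−1} = 1 (mod 11).
  i = 5 (α = 2): (2−8)(2−1)(2−9)(2−10) = (−6)·1·(−7)·(−8) = −336 ≡ 5, so v_5 = 5^{−1} = 9 (mod 11).
  v = [8, 5, 10, 1, 9].
Step 2: syndromes of r = [10, 0, 4, 9, 2] (all sums mod 11).
  S_0 = Σ v_i r_i = 8·10 + 5·0 + 10·4 + 1·9 + 9·2 = 147 ≡ 4.
  S_1 = Σ v_i α_i r_i = 8·8·10 + 5·1·0 + 10·9·4 + 1·10·9 + 9·2·2 = 1126 ≡ 4.
  α_i^2 mod 11 = [9, 1, 4, 1, 4].
  S_2 = Σ v_i α_i^2 r_i = 8·9·10 + 5·1·0 + 10·4·4 + 1·1·9 + 9·4·2 = 961 ≡ 4.
  S = (4, 4, 4) ≠ 0, so r is not a codeword (an error is present).
Step 3: locate the error. For a single error e at position i, S_ℓ = v_i·e·α_i^ℓ, so α_err = S_1/S_0.
  S_0^{−1} = 4^{−1} = 3 (mod 11), so α_err = 4·3 = 12 ≡ 1 = α_2. Error position i = 2.
  Consistency check: S_2/S_1 = 4·3 = 12 ≡ 1 = α_err ✓ (single-error assumption holds).
Step 4: error magnitude e = S_0/v_2 = S_0·∏_{j≠2}(α_2 − α_j) = 4·9 = 36 ≡ 3 (mod 11).
Step 5: correct position 2: c_2 = r_2 − e = 0 − 3 ≡ 8 (mod 11). Hence c = [10, 8, 4, 9, 2].
  Check: interpolating c through the α_i gives m(x) = 3 + 5·x (degree < 2) with m(α_i) = c_i for every i, so c is indeed a codeword.


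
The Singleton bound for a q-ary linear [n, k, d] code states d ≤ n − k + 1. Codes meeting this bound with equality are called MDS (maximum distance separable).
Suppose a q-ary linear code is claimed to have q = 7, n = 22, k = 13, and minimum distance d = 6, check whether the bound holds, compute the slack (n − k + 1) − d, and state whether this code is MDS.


Singleton RHS = n − k + 1 = 10, slack = 4, bound satisfied, not MDS.

Singleton bound: d ≤ n − k + 1.
Here n = 22, k = 13, so n − k + 1 = 10.
Given d = 6, check d ≤ 10: YES.
Slack = (n − k + 1) − d = 4.
The code is NOT MDS (slack = 4 > 0).
Description: the claimed parameters are [22, 13, 6]_7; such a code would be non-MDS.


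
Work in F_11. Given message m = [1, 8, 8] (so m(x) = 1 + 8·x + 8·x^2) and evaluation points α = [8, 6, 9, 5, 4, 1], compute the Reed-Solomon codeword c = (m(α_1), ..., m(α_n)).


c = [5, 7, 6, 10, 7, 6]

Message polynomial: m(x) = 1 + 8·x + 8·x^2 (mod 11).
For each evaluation point α_i, compute m(α_i) mod 11:
  α_1 = 8: Horner steps 8 → 6 → 5, so m(8) = 5.
  α_2 = 6: Horner steps 8 → 1 → 7, so m(6) = 7.
  α_3 = 9: Horner steps 8 → 3 → 6, so m(9) = 6.
  α_4 = 5: Horner steps 8 → 4 → 10, so m(5) = 10.
  α_5 = 4: Horner steps 8 → 7 → 7, so m(4) = 7.
  α_6 = 1: Horner steps 8 → 5 → 6, so m(1) = 6.
Codeword c = [5, 7, 6, 10, 7, 6] ∈ F_11^6.


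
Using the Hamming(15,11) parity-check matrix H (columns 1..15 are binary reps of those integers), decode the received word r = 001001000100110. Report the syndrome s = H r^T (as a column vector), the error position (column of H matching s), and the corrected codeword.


s = (1, 1, 0, 0)^T, error position = 12, corrected codeword c = 001001000101110

Compute s = H r^T mod 2 one row at a time:
  s_1 = 0 + 0 + 1 + 0 + 0 + 1 + 1 + 0 = 3 ≡ 1 (mod 2).
  s_2 = 0 + 0 + 1 + 0 + 0 + 1 + 1 + 0 = 3 ≡ 1 (mod 2).
  s_3 = 0 + 1 + 1 + 0 + 1 + 0 + 1 + 0 = 4 ≡ 0 (mod 2).
  s_4 = 0 + 1 + 0 + 0 + 0 + 0 + 1 + 0 = 2 ≡ 0 (mod 2).
s = (1, 1, 0, 0)^T — this equals column 12 of H (binary 1100), so error is at position 12.
Correct: flip bit 12 of r = 001001000100110 to get c = 001001000101110.


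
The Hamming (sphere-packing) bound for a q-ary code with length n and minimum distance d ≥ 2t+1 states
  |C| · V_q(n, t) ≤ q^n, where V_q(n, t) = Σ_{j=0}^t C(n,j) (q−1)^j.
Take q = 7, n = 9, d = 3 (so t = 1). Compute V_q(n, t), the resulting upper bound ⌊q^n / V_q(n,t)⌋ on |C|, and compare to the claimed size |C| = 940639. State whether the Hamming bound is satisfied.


V_q(n, t) = 55, q^n = 40353607, Hamming bound = 733701, |C| = 940639 > bound (violated).

Step 1: Compute V_q(n, t) = Σ_{j=0}^1 C(n, j) (q−1)^j.
  j = 0: C(9,0)·(6)^0 = 1·1 = 1.
  j = 1: C(9,1)·(6)^1 = 9·6 = 54.
  V_q(n, t) = 1 + 54 = 55.
Step 2: q^n = 7^9 = 40353607.
Step 3: Hamming bound ⌊q^n / V_q(n,t)⌋ = ⌊40353607/55⌋ = 733701.
Step 4: Compare |C| = 940639 to 733701: violated.
The claimed |C| lies above the Hamming bound, so no 7-ary code of length 9 with d ≥ 3 can have 940639 codewords.


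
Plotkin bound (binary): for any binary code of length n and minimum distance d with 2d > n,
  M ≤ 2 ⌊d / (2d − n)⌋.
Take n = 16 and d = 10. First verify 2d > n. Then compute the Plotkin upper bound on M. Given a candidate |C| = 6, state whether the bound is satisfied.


Plotkin bound M ≤ 4; given |C| = 6 > bound (violated).

Check applicability: 2d = 20, n = 16.
2d − n = 4 > 0, so Plotkin applies.
Compute d/(2d−n) = 10/4 ≈ 2.5000.
⌊d/(2d−n)⌋ = 2.
Plotkin bound: M ≤ 2·2 = 4.
Given |C| = 6, check: VIOLATED.
This |C| is above the Plotkin bound, so no binary code with n = 16, d = 10 and 6 codewords exists.


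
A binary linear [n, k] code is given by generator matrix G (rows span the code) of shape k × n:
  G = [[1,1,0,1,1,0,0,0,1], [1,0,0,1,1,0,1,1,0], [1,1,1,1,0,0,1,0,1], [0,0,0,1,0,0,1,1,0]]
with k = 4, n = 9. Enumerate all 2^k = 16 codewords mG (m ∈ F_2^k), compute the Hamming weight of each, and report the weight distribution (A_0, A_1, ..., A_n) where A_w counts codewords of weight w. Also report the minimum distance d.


Weight distribution: A_0 = 1, A_2 = 1, A_3 = 4, A_4 = 3, A_5 = 4, A_6 = 3. Minimum distance d = 2.

Enumerate all 2^4 = 16 messages m ∈ F_2^4.
For each, compute codeword c = mG in F_2^9, then tally its weight.
  m = 0000 → c = 000000000, weight = 0.
  m = 1000 → c = 110110001, weight = 5.
  m = 0100 → c = 100110110, weight = 5.
  m = 1100 → c = 010000111, weight = 4.
  m = 0010 → c = 111100101, weight = 6.
  m = 1010 → c = 001010100, weight = 3.
  m = 0110 → c = 011010011, weight = 5.
  m = 1110 → c = 101100010, weight = 4.
  m = 0001 → c = 000100110, weight = 3.
  m = 1001 → c = 110010111, weight = 6.
  m = 0101 → c = 100010000, weight = 2.
  m = 1101 → c = 010100001, weight = 3.
  m = 0011 → c = 111000011, weight = 5.
  m = 1011 → c = 001110010, weight = 4.
  m = 0111 → c = 011110101, weight = 6.
  m = 1111 → c = 101000100, weight = 3.
Tally weights:
  weight 0: 1 codewords.
  weight 2: 1 codewords.
  weight 3: 4 codewords.
  weight 4: 3 codewords.
  weight 5: 4 codewords.
  weight 6: 3 codewords.
Minimum distance d = smallest w > 0 with A_w > 0 = 2.
Sanity: Σ A_w = 16 = 2^4 = 16 ✓.


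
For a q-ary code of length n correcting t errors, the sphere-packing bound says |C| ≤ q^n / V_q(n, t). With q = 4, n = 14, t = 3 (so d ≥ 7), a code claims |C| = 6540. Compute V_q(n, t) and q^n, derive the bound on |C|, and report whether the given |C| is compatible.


V_q(n, t) = 10690, q^n = 268435456, Hamming bound = 25110, |C| = 6540 ≤ bound (satisfied).

Step 1: Compute V_q(n, t) = Σ_{j=0}^3 C(n, j) (q−1)^j.
  j = 0: C(14,0)·(3)^0 = 1·1 = 1.
  j = 1: C(14,1)·(3)^1 = 14·3 = 42.
  j = 2: C(14,2)·(3)^2 = 91·9 = 819.
  j = 3: C(14,3)·(3)^3 = 364·27 = 9828.
  V_q(n, t) = 1 + 42 + 819 + 9828 = 10690.
Step 2: q^n = 4^14 = 268435456.
Step 3: Hamming bound ⌊q^n / V_q(n,t)⌋ = ⌊268435456/10690⌋ = 25110.
Step 4: Compare |C| = 6540 to 25110: satisfied.
The claimed |C| lies below the Hamming bound.


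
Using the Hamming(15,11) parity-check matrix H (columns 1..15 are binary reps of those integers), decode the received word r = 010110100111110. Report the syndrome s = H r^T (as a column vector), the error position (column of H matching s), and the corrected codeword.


s = (1, 0, 1, 0)^T, error position = 10, corrected codeword c = 010110100011110

Compute s = H r^T mod 2 one row at a time:
  s_1 = 0 + 0 + 1 + 1 + 1 + 1 + 1 + 0 = 5 ≡ 1 (mod 2).
  s_2 = 1 + 1 + 0 + 1 + 1 + 1 + 1 + 0 = 6 ≡ 0 (mod 2).
  s_3 = 1 + 0 + 0 + 1 + 1 + 1 + 1 + 0 = 5 ≡ 1 (mod 2).
  s_4 = 0 + 0 + 1 + 1 + 0 + 1 + 1 + 0 = 4 ≡ 0 (mod 2).
s = (1, 0, 1, 0)^T — this equals column 10 of H (binary 1010), so error is at position 10.
Correct: flip bit 10 of r = 010110100111110 to get c = 010110100011110.


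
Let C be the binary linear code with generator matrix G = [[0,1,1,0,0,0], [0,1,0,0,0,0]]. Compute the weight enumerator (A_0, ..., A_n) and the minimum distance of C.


Weight distribution: A_0 = 1, A_1 = 2, A_2 = 1. Minimum distance d = 1.

Enumerate all 2^2 = 4 messages m ∈ F_2^2.
For each, compute codeword c = mG in F_2^6, then tally its weight.
  m = 00 → c = 000000, weight = 0.
  m = 10 → c = 011000, weight = 2.
  m = 01 → c = 010000, weight = 1.
  m = 11 → c = 001000, weight = 1.
Tally weights:
  weight 0: 1 codewords.
  weight 1: 2 codewords.
  weight 2: 1 codewords.
Minimum distance d = smallest w > 0 with A_w > 0 = 1.
Sanity: Σ A_w = 4 = 2^2 = 4 ✓.


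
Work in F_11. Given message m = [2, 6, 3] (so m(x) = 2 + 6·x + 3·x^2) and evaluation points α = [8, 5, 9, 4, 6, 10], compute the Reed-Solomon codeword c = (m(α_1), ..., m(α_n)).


c = [0, 8, 2, 8, 3, 10]

Message polynomial: m(x) = 2 + 6·x + 3·x^2 (mod 11).
For each evaluation point α_i, compute m(α_i) mod 11:
  α_1 = 8: Horner steps 3 → 8 → 0, so m(8) = 0.
  α_2 = 5: Horner steps 3 → 10 → 8, so m(5) = 8.
  α_3 = 9: Horner steps 3 → 0 → 2, so m(9) = 2.
  α_4 = 4: Horner steps 3 → 7 → 8, so m(4) = 8.
  α_5 = 6: Horner steps 3 → 2 → 3, so m(6) = 3.
  α_6 = 10: Horner steps 3 → 3 → 10, so m(10) = 10.
Codeword c = [0, 8, 2, 8, 3, 10] ∈ F_11^6.


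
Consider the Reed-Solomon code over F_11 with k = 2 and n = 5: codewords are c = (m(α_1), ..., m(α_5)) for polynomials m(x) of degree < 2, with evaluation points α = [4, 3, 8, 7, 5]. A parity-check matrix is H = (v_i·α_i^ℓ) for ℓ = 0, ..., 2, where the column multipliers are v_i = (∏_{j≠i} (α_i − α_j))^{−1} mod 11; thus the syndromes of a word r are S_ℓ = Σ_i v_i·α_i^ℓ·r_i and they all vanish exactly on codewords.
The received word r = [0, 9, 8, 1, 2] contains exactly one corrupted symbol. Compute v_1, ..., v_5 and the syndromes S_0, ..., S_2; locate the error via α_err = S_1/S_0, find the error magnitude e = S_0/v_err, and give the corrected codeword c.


S = (8, 1, 7), error at position 4, error magnitude e = 6, c = [0, 9, 8, 6, 2].

Step 1: column multipliers v_i = (∏_{j≠i}(α_i − α_j))^{−1} mod 11.
  i = 1 (α = 4): (4−3)(4−8)(4−7)(4−5) = 1·(−4)·(−3)·(−1) = −12 ≡ 10, so v_1 = 10^{−1} = 10 (mod 11).
  i = 2 (α = 3): (3−4)(3−8)(3−7)(3−5) = (−1)·(−5)·(−4)·(−2) = 40 ≡ 7, so v_2 = 7^{−1} = 8 (mod 11).
  i = 3 (α = 8): (8−4)(8−3)(8−7)(8−5) = 4·5·1·3 = 60 ≡ 5, so v_3 = 5^{−1} = 9 (mod 11).
  i = 4 (α = 7): (7−4)(7−3)(7−8)(7−5) = 3·4·(−1)·2 = −24 ≡ 9, so v_4 = 9^{−1} = 5 (mod 11).
  i = 5 (α = 5): (5−4)(5−3)(5−8)(5−7) = 1·2·(−3)·(−2) = 12 ≡ 1, so v_5 = 1^{−1} = 1 (mod 11).
  v = [10, 8, 9, 5, 1].
Step 2: syndromes of r = [0, 9, 8, 1, 2] (all sums mod 11).
  S_0 = Σ v_i r_i = 10·0 + 8·9 + 9·8 + 5·1 + 1·2 = 151 ≡ 8.
  S_1 = Σ v_i α_i r_i = 10·4·0 + 8·3·9 + 9·8·8 + 5·7·1 + 1·5·2 = 837 ≡ 1.
  α_i^2 mod 11 = [5, 9, 9, 5, 3].
  S_2 = Σ v_i α_i^2 r_i = 10·5·0 + 8·9·9 + 9·9·8 + 5·5·1 + 1·3·2 = 1327 ≡ 7.
  S = (8, 1, 7) ≠ 0, so r is not a codeword (an error is present).
Step 3: locate the error. For a single error e at position i, S_ℓ = v_i·e·α_i^ℓ, so α_err = S_1/S_0.
  S_0^{−1} = 8^{−1} = 7 (mod 11), so α_err = 1·7 = 7 ≡ 7 = α_4. Error position i = 4.
  Consistency check: S_2/S_1 = 7·1 = 7 ≡ 7 = α_err ✓ (single-error assumption holds).
Step 4: error magnitude e = S_0/v_4 = S_0·∏_{j≠4}(α_4 − α_j) = 8·9 = 72 ≡ 6 (mod 11).
Step 5: correct position 4: c_4 = r_4 − e = 1 − 6 ≡ 6 (mod 11). Hence c = [0, 9, 8, 6, 2].
  Check: interpolating c through the α_i gives m(x) = 3 + 2·x (degree < 2) with m(α_i) = c_i for every i, so c is indeed a codeword.


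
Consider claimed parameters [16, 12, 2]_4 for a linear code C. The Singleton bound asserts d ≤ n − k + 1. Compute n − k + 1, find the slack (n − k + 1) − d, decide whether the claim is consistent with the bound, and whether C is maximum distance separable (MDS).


Singleton RHS = n − k + 1 = 5, slack = 3, bound satisfied, not MDS.

Singleton bound: d ≤ n − k + 1.
Here n = 16, k = 12, so n − k + 1 = 5.
Given d = 2, check d ≤ 5: YES.
Slack = (n − k + 1) − d = 3.
The code is NOT MDS (slack = 3 > 0).
Description: the claimed parameters are [16, 12, 2]_4; such a code would be non-MDS.


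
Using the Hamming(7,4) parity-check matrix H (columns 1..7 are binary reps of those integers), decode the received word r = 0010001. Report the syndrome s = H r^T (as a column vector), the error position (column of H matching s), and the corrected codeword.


s = (1, 0, 0)^T, error position = 4, corrected codeword c = 0011001

Compute s = H r^T mod 2 one row at a time:
  s_1 = 0 + 0 + 0 + 1 = 1 ≡ 1 (mod 2).
  s_2 = 0 + 1 + 0 + 1 = 2 ≡ 0 (mod 2).
  s_3 = 0 + 1 + 0 + 1 = 2 ≡ 0 (mod 2).
s = (1, 0, 0)^T — this equals column 4 of H (binary 100), so error is at position 4.
Correct: flip bit 4 of r = 0010001 to get c = 0011001.


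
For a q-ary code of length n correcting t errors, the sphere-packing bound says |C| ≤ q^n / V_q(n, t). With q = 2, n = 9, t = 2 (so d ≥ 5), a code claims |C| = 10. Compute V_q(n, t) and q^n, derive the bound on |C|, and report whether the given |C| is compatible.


V_q(n, t) = 46, q^n = 512, Hamming bound = 11, |C| = 10 ≤ bound (satisfied).

Step 1: Compute V_q(n, t) = Σ_{j=0}^2 C(n, j) (q−1)^j.
  j = 0: C(9,0)·(1)^0 = 1·1 = 1.
  j = 1: C(9,1)·(1)^1 = 9·1 = 9.
  j = 2: C(9,2)·(1)^2 = 36·1 = 36.
  V_q(n, t) = 1 + 9 + 36 = 46.
Step 2: q^n = 2^9 = 512.
Step 3: Hamming bound ⌊q^n / V_q(n,t)⌋ = ⌊512/46⌋ = 11.
Step 4: Compare |C| = 10 to 11: satisfied.
The claimed |C| lies below the Hamming bound.


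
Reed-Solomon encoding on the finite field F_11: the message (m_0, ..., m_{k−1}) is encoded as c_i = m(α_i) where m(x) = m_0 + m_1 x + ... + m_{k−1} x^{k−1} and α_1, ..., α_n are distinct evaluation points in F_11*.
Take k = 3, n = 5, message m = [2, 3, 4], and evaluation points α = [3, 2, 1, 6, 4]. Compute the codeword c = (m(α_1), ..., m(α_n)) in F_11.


c = [3, 2, 9, 10, 1]

Message polynomial: m(x) = 2 + 3·x + 4·x^2 (mod 11).
For each evaluation point α_i, compute m(α_i) mod 11:
  α_1 = 3: Horner steps 4 → 4 → 3, so m(3) = 3.
  α_2 = 2: Horner steps 4 → 0 → 2, so m(2) = 2.
  α_3 = 1: Horner steps 4 → 7 → 9, so m(1) = 9.
  α_4 = 6: Horner steps 4 → 5 → 10, so m(6) = 10.
  α_5 = 4: Horner steps 4 → 8 → 1, so m(4) = 1.
Codeword c = [3, 2, 9, 10, 1] ∈ F_11^5.
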